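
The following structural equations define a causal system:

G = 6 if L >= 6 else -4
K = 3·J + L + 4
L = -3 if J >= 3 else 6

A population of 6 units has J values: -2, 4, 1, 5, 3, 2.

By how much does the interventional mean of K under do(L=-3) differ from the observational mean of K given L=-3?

The intervention sets L=-3 in all 6 units regardless of J. Recomputing K per unit gives -5, 13, 4, 16, 10, 7; average 7.5.
Observing L=-3 restricts to units where L's equation naturally yields -3: J ∈ {4, 5, 3}. In that subpopulation K = 13, 16, 10, mean 13.
Difference = 7.5 − 13 = -5.5.

-5.5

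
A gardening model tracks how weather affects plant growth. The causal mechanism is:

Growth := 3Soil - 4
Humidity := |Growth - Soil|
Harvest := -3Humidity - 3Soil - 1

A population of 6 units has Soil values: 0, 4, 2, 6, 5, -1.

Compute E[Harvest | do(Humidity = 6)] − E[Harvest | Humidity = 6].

The intervention sets Humidity=6 in all 6 units regardless of Soil. Recomputing Harvest per unit gives -19, -31, -25, -37, -34, -16; average -27.
Conditioning on Humidity=6 selects the 2 unit(s) with Soil ∈ {5, -1}. Their Harvest values: -34, -16. Mean = -25.
Difference = -27 − (-25) = -2.

-2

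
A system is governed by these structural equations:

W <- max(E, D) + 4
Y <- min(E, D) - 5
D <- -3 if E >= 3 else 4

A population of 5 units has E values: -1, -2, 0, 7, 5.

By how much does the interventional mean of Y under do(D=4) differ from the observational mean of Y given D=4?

2

do(D=4) breaks D's dependence on E. With D=4 fixed, Y across the units is -6, -7, -5, -1, -1, mean -4.
Observing D=4 restricts to units where D's equation naturally yields 4: E ∈ {-1, -2, 0}. In that subpopulation Y = -6, -7, -5, mean -6.
Difference = -4 − (-6) = 2.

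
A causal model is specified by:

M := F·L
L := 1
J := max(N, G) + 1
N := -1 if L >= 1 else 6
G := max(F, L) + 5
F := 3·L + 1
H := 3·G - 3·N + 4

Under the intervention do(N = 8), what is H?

7

Under do(N=8), the mechanism N := -1 if L >= 1 else 6 is discarded; N is fixed at 8.
F = 3·L + 1  [with L=1]  = 4
G = max(F, L) + 5  [with F=4, L=1]  = 9
H = 3·G - 3·N + 4  [with G=9, N=8]  = 7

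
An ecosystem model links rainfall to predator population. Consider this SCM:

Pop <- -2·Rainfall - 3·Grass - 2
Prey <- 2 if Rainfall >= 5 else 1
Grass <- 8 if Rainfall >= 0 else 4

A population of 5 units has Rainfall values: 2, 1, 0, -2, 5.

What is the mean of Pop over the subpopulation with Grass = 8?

E[Pop|Grass=8] averages over only the 4 units with Grass=8 (Rainfall = 2, 1, 0, 5): Pop = -30, -28, -26, -36, mean -30.

-30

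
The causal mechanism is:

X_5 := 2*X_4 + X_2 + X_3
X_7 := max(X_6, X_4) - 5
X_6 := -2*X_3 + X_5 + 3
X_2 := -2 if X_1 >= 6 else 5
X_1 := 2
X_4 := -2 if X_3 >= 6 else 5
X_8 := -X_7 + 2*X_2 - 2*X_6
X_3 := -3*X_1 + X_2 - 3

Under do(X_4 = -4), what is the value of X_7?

-1

The intervention breaks the incoming arrows to X_4: X_4 := -2 if X_3 >= 6 else 5 no longer applies, and X_4 = -4.
X_2 = -2 if X_1 >= 6 else 5  [with X_1=2]  = 5
X_3 = -3*X_1 + X_2 - 3  [with X_1=2, X_2=5]  = -4
X_5 = 2*X_4 + X_2 + X_3  [with X_4=-4, X_2=5, X_3=-4]  = -7
X_6 = -2*X_3 + X_5 + 3  [with X_3=-4, X_5=-7]  = 4
X_7 = max(X_6, X_4) - 5  [with X_6=4, X_4=-4]  = -1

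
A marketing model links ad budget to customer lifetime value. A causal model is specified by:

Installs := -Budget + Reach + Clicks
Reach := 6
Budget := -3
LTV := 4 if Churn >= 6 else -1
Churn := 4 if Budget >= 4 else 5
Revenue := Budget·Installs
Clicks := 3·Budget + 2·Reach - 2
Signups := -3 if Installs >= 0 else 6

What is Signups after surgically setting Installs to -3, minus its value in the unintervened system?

Intervening sets Installs = -3 and removes its equation (Installs := -Budget + Reach + Clicks).
Signups = -3 if Installs >= 0 else 6  [with Installs=-3]  = 6
Without intervention: Clicks = 3·Budget + 2·Reach - 2  [with Budget=-3, Reach=6]  = 1; Installs = -Budget + Reach + Clicks  [with Budget=-3, Reach=6, Clicks=1]  = 10; Signups = -3 if Installs >= 0 else 6  [with Installs=10]  = -3.
Change = 6 − (-3) = 9.

9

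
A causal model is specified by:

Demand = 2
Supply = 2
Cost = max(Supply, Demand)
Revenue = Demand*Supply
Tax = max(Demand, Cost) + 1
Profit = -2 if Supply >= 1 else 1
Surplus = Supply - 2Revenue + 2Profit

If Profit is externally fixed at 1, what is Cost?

do(Profit=1) replaces the equation Profit = -2 if Supply >= 1 else 1 with the constant Profit = 1.
Cost is not downstream of the intervention, so its value is determined by the original equations.
Cost = max(Supply, Demand)  [with Supply=2, Demand=2]  = 2

2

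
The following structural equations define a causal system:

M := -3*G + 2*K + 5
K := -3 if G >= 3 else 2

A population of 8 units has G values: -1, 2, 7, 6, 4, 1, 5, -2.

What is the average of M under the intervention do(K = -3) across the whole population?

Every unit gets K=-3 under the intervention. M values become 2, -7, -22, -19, -13, -4, -16, 5; E[M|do(K=-3)] = -9.25.

-9.25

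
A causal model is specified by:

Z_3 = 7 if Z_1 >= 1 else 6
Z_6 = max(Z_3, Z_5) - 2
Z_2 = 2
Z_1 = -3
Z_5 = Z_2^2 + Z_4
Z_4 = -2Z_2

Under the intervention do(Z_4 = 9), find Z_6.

11

Under do(Z_4=9), the mechanism Z_4 = -2Z_2 is discarded; Z_4 is fixed at 9.
Z_3 = 7 if Z_1 >= 1 else 6  [with Z_1=-3]  = 6
Z_5 = Z_2^2 + Z_4  [with Z_2=2, Z_4=9]  = 13
Z_6 = max(Z_3, Z_5) - 2  [with Z_3=6, Z_5=13]  = 11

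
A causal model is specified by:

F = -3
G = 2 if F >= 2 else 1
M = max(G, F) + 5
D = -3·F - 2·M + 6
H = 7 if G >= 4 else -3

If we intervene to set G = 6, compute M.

11

The intervention breaks the incoming arrows to G: G = 2 if F >= 2 else 1 no longer applies, and G = 6.
M = max(G, F) + 5  [with G=6, F=-3]  = 11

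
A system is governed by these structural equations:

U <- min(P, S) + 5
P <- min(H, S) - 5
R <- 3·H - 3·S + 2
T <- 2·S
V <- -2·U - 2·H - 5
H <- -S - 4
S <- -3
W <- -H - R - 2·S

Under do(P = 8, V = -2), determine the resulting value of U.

Under do(P = 8, V = -2), each intervened variable's structural equation is replaced by its fixed value.
U = min(P, S) + 5  [with P=8, S=-3]  = 2

2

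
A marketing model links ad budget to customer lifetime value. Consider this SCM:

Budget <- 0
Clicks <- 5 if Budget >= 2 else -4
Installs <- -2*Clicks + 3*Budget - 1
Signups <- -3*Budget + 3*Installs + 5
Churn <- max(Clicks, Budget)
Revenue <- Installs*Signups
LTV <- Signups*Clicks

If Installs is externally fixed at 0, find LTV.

-20

The intervention breaks the incoming arrows to Installs: Installs <- -2*Clicks + 3*Budget - 1 no longer applies, and Installs = 0.
Clicks = 5 if Budget >= 2 else -4  [with Budget=0]  = -4
Signups = -3*Budget + 3*Installs + 5  [with Budget=0, Installs=0]  = 5
LTV = Signups*Clicks  [with Signups=5, Clicks=-4]  = -20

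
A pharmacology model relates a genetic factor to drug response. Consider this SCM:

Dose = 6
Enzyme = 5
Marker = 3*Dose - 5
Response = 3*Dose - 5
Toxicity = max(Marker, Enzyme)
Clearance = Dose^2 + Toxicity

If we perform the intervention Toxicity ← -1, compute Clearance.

The intervention breaks the incoming arrows to Toxicity: Toxicity = max(Marker, Enzyme) no longer applies, and Toxicity = -1.
Clearance = Dose^2 + Toxicity  [with Dose=6, Toxicity=-1]  = 35

35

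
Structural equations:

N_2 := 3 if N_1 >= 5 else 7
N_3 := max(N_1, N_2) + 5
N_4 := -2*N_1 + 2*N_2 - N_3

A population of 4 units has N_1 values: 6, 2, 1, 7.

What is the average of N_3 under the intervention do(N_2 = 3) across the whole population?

Under do(N_2=3), N_2's equation is replaced by N_2=3 for every unit. Per-unit N_3: 11, 8, 8, 12. Mean = 9.75.

9.75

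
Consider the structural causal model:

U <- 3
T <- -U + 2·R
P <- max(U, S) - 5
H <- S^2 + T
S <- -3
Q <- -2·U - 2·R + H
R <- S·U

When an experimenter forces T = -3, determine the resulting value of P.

-2

Intervening sets T = -3 and removes its equation (T <- -U + 2·R).
No directed path runs from T to P, so P keeps its natural value.
P = max(U, S) - 5  [with U=3, S=-3]  = -2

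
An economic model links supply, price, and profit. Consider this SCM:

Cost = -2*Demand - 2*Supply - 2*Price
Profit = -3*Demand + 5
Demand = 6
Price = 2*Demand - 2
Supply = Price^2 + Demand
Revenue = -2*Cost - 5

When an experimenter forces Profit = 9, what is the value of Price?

10

do(Profit=9) replaces the equation Profit = -3*Demand + 5 with the constant Profit = 9.
Price is not downstream of the intervention, so its value is determined by the original equations.
Price = 2*Demand - 2  [with Demand=6]  = 10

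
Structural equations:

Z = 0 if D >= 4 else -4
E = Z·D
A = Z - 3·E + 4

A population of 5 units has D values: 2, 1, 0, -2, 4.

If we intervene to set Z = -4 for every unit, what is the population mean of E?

-4

The intervention sets Z=-4 in all 5 units regardless of D. Recomputing E per unit gives -8, -4, 0, 8, -16; average -4.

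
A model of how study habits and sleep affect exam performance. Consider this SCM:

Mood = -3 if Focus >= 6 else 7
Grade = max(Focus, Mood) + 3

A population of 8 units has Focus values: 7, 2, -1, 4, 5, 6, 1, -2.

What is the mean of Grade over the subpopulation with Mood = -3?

Conditioning on Mood=-3 selects the 2 unit(s) with Focus ∈ {7, 6}. Their Grade values: 10, 9. Mean = 9.5.

9.5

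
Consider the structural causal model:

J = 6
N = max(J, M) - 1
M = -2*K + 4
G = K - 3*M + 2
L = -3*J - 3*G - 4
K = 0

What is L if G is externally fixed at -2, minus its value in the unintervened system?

The intervention breaks the incoming arrows to G: G = K - 3*M + 2 no longer applies, and G = -2.
L = -3*J - 3*G - 4  [with J=6, G=-2]  = -16
Without intervention: M = -2*K + 4  [with K=0]  = 4; G = K - 3*M + 2  [with K=0, M=4]  = -10; L = -3*J - 3*G - 4  [with J=6, G=-10]  = 8.
Change = -16 − 8 = -24.

-24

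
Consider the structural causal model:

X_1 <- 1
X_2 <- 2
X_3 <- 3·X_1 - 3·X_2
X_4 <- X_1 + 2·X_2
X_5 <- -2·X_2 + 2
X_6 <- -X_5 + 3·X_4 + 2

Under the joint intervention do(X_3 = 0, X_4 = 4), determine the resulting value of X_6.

16

Setting X_3 = 0, X_4 = 4 by intervention discards those variables' equations.
X_5 = -2·X_2 + 2  [with X_2=2]  = -2
X_6 = -X_5 + 3·X_4 + 2  [with X_5=-2, X_4=4]  = 16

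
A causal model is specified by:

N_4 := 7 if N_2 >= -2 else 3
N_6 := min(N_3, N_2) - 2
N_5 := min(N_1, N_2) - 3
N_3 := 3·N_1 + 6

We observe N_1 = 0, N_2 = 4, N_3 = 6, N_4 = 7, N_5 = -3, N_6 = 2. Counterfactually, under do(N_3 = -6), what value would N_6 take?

-8

The intervention breaks the incoming arrows to N_3: N_3 := 3·N_1 + 6 no longer applies, and N_3 = -6.
N_6 = min(N_3, N_2) - 2  [with N_3=-6, N_2=4]  = -8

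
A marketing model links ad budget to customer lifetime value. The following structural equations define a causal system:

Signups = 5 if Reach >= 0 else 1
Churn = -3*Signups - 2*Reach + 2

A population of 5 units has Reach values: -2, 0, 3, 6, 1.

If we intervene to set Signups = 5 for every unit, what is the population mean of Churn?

-16.2

The intervention sets Signups=5 in all 5 units regardless of Reach. Recomputing Churn per unit gives -9, -13, -19, -25, -15; average -16.2.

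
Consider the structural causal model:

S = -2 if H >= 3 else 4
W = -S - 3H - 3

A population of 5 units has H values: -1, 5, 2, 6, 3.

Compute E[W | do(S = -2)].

-10

Every unit gets S=-2 under the intervention. W values become 2, -16, -7, -19, -10; E[W|do(S=-2)] = -10.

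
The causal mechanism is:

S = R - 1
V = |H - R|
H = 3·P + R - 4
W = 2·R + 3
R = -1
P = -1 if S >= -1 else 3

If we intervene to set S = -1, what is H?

-8

do(S=-1) replaces the equation S = R - 1 with the constant S = -1.
P = -1 if S >= -1 else 3  [with S=-1]  = -1
H = 3·P + R - 4  [with P=-1, R=-1]  = -8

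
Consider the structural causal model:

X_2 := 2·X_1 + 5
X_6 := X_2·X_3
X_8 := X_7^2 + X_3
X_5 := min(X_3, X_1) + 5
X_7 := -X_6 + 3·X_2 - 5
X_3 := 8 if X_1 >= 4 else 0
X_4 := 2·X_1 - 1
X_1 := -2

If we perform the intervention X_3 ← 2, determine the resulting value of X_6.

2

The intervention breaks the incoming arrows to X_3: X_3 := 8 if X_1 >= 4 else 0 no longer applies, and X_3 = 2.
X_2 = 2·X_1 + 5  [with X_1=-2]  = 1
X_6 = X_2·X_3  [with X_2=1, X_3=2]  = 2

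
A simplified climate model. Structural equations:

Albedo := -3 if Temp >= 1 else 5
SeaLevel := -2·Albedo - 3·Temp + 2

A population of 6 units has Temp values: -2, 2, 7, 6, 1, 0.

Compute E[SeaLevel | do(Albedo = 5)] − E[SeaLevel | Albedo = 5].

-10

Every unit gets Albedo=5 under the intervention. SeaLevel values become -2, -14, -29, -26, -11, -8; E[SeaLevel|do(Albedo=5)] = -15.
E[SeaLevel|Albedo=5] averages over only the 2 units with Albedo=5 (Temp = -2, 0): SeaLevel = -2, -8, mean -5.
Difference = -15 − (-5) = -10.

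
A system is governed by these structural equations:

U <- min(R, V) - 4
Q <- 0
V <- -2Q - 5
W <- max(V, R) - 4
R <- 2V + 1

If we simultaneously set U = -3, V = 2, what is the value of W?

The joint intervention fixes U = -3, V = 2, removing each variable's own equation.
R = 2V + 1  [with V=2]  = 5
W = max(V, R) - 4  [with V=2, R=5]  = 1

1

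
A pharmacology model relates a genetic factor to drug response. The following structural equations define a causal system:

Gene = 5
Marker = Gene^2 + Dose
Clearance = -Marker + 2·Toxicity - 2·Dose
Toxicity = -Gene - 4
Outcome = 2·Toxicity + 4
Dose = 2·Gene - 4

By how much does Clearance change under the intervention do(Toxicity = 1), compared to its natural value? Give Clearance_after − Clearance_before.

Intervening sets Toxicity = 1 and removes its equation (Toxicity = -Gene - 4).
Dose = 2·Gene - 4  [with Gene=5]  = 6
Marker = Gene^2 + Dose  [with Gene=5, Dose=6]  = 31
Clearance = -Marker + 2·Toxicity - 2·Dose  [with Marker=31, Toxicity=1, Dose=6]  = -41
Without intervention: Dose = 2·Gene - 4  [with Gene=5]  = 6; Marker = Gene^2 + Dose  [with Gene=5, Dose=6]  = 31; Toxicity = -Gene - 4  [with Gene=5]  = -9; Clearance = -Marker + 2·Toxicity - 2·Dose  [with Marker=31, Toxicity=-9, Dose=6]  = -61.
Change = -41 − (-61) = 20.

20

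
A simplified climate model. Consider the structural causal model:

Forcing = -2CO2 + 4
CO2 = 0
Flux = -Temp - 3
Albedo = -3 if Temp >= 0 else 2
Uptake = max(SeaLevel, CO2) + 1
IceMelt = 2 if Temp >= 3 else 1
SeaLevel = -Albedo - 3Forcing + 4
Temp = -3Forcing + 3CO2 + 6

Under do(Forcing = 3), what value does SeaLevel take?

-7

Under do(Forcing=3), the mechanism Forcing = -2CO2 + 4 is discarded; Forcing is fixed at 3.
Temp = -3Forcing + 3CO2 + 6  [with Forcing=3, CO2=0]  = -3
Albedo = -3 if Temp >= 0 else 2  [with Temp=-3]  = 2
SeaLevel = -Albedo - 3Forcing + 4  [with Albedo=2, Forcing=3]  = -7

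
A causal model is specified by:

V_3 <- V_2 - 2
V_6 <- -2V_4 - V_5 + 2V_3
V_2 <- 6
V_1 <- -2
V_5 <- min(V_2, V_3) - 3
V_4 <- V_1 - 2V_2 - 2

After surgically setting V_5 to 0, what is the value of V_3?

4

do(V_5=0) replaces the equation V_5 <- min(V_2, V_3) - 3 with the constant V_5 = 0.
V_3 is not downstream of the intervention, so its value is determined by the original equations.
V_3 = V_2 - 2  [with V_2=6]  = 4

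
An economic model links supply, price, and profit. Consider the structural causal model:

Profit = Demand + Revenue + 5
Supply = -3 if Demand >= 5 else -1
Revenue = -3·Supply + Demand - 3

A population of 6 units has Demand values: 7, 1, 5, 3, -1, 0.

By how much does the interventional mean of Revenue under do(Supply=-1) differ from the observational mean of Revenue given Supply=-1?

1.75

Every unit gets Supply=-1 under the intervention. Revenue values become 7, 1, 5, 3, -1, 0; E[Revenue|do(Supply=-1)] = 2.5.
Conditioning on Supply=-1 selects the 4 unit(s) with Demand ∈ {1, 3, -1, 0}. Their Revenue values: 1, 3, -1, 0. Mean = 0.75.
Difference = 2.5 − 0.75 = 1.75.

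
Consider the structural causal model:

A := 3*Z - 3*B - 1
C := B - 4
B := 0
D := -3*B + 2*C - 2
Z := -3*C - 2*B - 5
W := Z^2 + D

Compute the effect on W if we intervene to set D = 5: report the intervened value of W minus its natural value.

The intervention breaks the incoming arrows to D: D := -3*B + 2*C - 2 no longer applies, and D = 5.
C = B - 4  [with B=0]  = -4
Z = -3*C - 2*B - 5  [with C=-4, B=0]  = 7
W = Z^2 + D  [with Z=7, D=5]  = 54
Without intervention: C = B - 4  [with B=0]  = -4; Z = -3*C - 2*B - 5  [with C=-4, B=0]  = 7; D = -3*B + 2*C - 2  [with B=0, C=-4]  = -10; W = Z^2 + D  [with Z=7, D=-10]  = 39.
Change = 54 − 39 = 15.

15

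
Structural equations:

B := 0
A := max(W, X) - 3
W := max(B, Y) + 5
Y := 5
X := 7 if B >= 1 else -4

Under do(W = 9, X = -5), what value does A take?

Setting W = 9, X = -5 by intervention discards those variables' equations.
A = max(W, X) - 3  [with W=9, X=-5]  = 6

6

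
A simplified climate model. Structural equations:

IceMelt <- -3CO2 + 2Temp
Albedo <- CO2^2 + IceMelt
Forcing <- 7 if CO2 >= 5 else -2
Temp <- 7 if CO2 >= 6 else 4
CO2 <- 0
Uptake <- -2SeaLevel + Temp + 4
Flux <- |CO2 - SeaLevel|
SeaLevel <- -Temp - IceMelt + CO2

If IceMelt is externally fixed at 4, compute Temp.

Under do(IceMelt=4), the mechanism IceMelt <- -3CO2 + 2Temp is discarded; IceMelt is fixed at 4.
Since Temp is not a descendant of the intervened variable, it is unaffected.
Temp = 7 if CO2 >= 6 else 4  [with CO2=0]  = 4

4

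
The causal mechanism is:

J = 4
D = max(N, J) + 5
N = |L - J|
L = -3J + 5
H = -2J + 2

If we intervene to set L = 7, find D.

do(L=7) replaces the equation L = -3J + 5 with the constant L = 7.
N = |L - J|  [with L=7, J=4]  = 3
D = max(N, J) + 5  [with N=3, J=4]  = 9

9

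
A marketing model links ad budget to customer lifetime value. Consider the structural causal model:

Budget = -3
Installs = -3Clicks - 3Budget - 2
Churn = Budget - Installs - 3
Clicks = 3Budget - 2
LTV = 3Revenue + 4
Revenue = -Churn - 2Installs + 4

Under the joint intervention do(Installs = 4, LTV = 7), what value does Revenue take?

6

The joint intervention fixes Installs = 4, LTV = 7, removing each variable's own equation.
Churn = Budget - Installs - 3  [with Budget=-3, Installs=4]  = -10
Revenue = -Churn - 2Installs + 4  [with Churn=-10, Installs=4]  = 6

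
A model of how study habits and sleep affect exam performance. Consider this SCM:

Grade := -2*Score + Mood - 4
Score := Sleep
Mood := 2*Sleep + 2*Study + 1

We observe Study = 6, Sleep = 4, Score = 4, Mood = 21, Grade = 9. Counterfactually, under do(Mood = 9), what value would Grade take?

Intervening sets Mood = 9 and removes its equation (Mood := 2*Sleep + 2*Study + 1).
Score = Sleep  [with Sleep=4]  = 4
Grade = -2*Score + Mood - 4  [with Score=4, Mood=9]  = -3

-3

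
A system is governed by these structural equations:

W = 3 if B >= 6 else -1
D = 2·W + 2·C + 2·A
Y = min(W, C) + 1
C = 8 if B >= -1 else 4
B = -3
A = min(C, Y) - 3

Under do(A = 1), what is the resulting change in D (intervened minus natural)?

The intervention breaks the incoming arrows to A: A = min(C, Y) - 3 no longer applies, and A = 1.
C = 8 if B >= -1 else 4  [with B=-3]  = 4
W = 3 if B >= 6 else -1  [with B=-3]  = -1
D = 2·W + 2·C + 2·A  [with W=-1, C=4, A=1]  = 8
Without intervention: C = 8 if B >= -1 else 4  [with B=-3]  = 4; W = 3 if B >= 6 else -1  [with B=-3]  = -1; Y = min(W, C) + 1  [with W=-1, C=4]  = 0; A = min(C, Y) - 3  [with C=4, Y=0]  = -3; D = 2·W + 2·C + 2·A  [with W=-1, C=4, A=-3]  = 0.
Change = 8 − 0 = 8.

8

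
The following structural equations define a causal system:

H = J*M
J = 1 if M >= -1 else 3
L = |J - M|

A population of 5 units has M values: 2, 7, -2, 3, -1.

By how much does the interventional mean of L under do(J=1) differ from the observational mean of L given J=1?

The intervention sets J=1 in all 5 units regardless of M. Recomputing L per unit gives 1, 6, 3, 2, 2; average 2.8.
E[L|J=1] averages over only the 4 units with J=1 (M = 2, 7, 3, -1): L = 1, 6, 2, 2, mean 2.75.
Difference = 2.8 − 2.75 = 0.05.

0.05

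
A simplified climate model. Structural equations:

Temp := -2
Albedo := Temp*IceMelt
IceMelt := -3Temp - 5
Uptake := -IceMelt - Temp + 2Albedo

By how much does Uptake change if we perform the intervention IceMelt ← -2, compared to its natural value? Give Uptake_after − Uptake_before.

Under do(IceMelt=-2), the mechanism IceMelt := -3Temp - 5 is discarded; IceMelt is fixed at -2.
Albedo = Temp*IceMelt  [with Temp=-2, IceMelt=-2]  = 4
Uptake = -IceMelt - Temp + 2Albedo  [with IceMelt=-2, Temp=-2, Albedo=4]  = 12
Without intervention: IceMelt = -3Temp - 5  [with Temp=-2]  = 1; Albedo = Temp*IceMelt  [with Temp=-2, IceMelt=1]  = -2; Uptake = -IceMelt - Temp + 2Albedo  [with IceMelt=1, Temp=-2, Albedo=-2]  = -3.
Change = 12 − (-3) = 15.

15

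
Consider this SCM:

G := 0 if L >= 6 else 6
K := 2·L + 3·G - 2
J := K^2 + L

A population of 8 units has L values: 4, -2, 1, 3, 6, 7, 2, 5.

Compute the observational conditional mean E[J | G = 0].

128.5

Conditioning on G=0 selects the 2 unit(s) with L ∈ {6, 7}. Their J values: 106, 151. Mean = 128.5.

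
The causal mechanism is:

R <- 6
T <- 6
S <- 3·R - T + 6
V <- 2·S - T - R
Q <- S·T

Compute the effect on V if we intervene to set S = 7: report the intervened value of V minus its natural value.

The intervention breaks the incoming arrows to S: S <- 3·R - T + 6 no longer applies, and S = 7.
V = 2·S - T - R  [with S=7, T=6, R=6]  = 2
Without intervention: S = 3·R - T + 6  [with R=6, T=6]  = 18; V = 2·S - T - R  [with S=18, T=6, R=6]  = 24.
Change = 2 − 24 = -22.

-22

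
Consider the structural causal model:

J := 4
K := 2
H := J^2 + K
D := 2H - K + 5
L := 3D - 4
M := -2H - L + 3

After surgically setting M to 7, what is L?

113

do(M=7) replaces the equation M := -2H - L + 3 with the constant M = 7.
Since L is not a descendant of the intervened variable, it is unaffected.
H = J^2 + K  [with J=4, K=2]  = 18
D = 2H - K + 5  [with H=18, K=2]  = 39
L = 3D - 4  [with D=39]  = 113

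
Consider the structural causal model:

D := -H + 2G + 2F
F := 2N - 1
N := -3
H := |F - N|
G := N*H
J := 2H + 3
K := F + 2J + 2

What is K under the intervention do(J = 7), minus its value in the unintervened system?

-8

The intervention breaks the incoming arrows to J: J := 2H + 3 no longer applies, and J = 7.
F = 2N - 1  [with N=-3]  = -7
K = F + 2J + 2  [with F=-7, J=7]  = 9
Without intervention: F = 2N - 1  [with N=-3]  = -7; H = |F - N|  [with F=-7, N=-3]  = 4; J = 2H + 3  [with H=4]  = 11; K = F + 2J + 2  [with F=-7, J=11]  = 17.
Change = 9 − 17 = -8.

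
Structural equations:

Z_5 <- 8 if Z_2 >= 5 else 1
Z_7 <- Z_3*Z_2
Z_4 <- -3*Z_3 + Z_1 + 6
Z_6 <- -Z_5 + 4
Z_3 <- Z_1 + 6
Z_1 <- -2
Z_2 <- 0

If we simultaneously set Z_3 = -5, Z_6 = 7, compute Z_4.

Setting Z_3 = -5, Z_6 = 7 by intervention discards those variables' equations.
Z_4 = -3*Z_3 + Z_1 + 6  [with Z_3=-5, Z_1=-2]  = 19

19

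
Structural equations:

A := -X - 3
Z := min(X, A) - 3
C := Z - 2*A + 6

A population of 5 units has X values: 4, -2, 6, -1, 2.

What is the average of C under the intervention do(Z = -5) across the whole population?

Every unit gets Z=-5 under the intervention. C values become 15, 3, 19, 5, 11; E[C|do(Z=-5)] = 10.6.

10.6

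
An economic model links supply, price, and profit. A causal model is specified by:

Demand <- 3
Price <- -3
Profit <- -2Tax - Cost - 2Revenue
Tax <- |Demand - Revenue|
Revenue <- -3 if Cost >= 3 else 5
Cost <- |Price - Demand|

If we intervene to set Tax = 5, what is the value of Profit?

The intervention breaks the incoming arrows to Tax: Tax <- |Demand - Revenue| no longer applies, and Tax = 5.
Cost = |Price - Demand|  [with Price=-3, Demand=3]  = 6
Revenue = -3 if Cost >= 3 else 5  [with Cost=6]  = -3
Profit = -2Tax - Cost - 2Revenue  [with Tax=5, Cost=6, Revenue=-3]  = -10

-10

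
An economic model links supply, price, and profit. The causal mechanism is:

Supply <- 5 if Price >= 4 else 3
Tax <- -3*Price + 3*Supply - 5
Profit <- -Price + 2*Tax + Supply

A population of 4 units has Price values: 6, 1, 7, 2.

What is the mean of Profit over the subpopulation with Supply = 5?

Observing Supply=5 restricts to units where Supply's equation naturally yields 5: Price ∈ {6, 7}. In that subpopulation Profit = -17, -24, mean -20.5.

-20.5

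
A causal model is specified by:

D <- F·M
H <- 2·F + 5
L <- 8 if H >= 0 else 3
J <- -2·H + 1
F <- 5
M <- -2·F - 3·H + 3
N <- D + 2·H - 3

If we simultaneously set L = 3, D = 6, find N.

33

Setting L = 3, D = 6 by intervention discards those variables' equations.
H = 2·F + 5  [with F=5]  = 15
N = D + 2·H - 3  [with D=6, H=15]  = 33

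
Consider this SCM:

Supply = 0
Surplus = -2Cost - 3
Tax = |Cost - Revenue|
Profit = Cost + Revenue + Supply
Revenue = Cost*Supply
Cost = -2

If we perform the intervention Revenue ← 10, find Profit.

do(Revenue=10) replaces the equation Revenue = Cost*Supply with the constant Revenue = 10.
Profit = Cost + Revenue + Supply  [with Cost=-2, Revenue=10, Supply=0]  = 8

8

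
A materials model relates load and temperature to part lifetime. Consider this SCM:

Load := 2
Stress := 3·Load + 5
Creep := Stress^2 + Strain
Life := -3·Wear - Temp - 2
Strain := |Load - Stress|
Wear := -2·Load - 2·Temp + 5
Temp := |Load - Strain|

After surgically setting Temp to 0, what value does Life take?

The intervention breaks the incoming arrows to Temp: Temp := |Load - Strain| no longer applies, and Temp = 0.
Wear = -2·Load - 2·Temp + 5  [with Load=2, Temp=0]  = 1
Life = -3·Wear - Temp - 2  [with Wear=1, Temp=0]  = -5

-5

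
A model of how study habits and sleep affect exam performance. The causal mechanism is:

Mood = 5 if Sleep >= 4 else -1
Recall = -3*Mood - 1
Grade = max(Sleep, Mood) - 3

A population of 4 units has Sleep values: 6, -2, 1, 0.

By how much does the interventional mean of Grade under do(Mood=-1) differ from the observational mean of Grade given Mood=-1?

do(Mood=-1) breaks Mood's dependence on Sleep. With Mood=-1 fixed, Grade across the units is 3, -4, -2, -3, mean -1.5.
E[Grade|Mood=-1] averages over only the 3 units with Mood=-1 (Sleep = -2, 1, 0): Grade = -4, -2, -3, mean -3.
Difference = -1.5 − (-3) = 1.5.

1.5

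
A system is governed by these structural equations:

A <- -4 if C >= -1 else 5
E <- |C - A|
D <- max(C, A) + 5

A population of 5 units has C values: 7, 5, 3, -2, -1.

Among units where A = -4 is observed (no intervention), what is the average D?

8.5

E[D|A=-4] averages over only the 4 units with A=-4 (C = 7, 5, 3, -1): D = 12, 10, 8, 4, mean 8.5.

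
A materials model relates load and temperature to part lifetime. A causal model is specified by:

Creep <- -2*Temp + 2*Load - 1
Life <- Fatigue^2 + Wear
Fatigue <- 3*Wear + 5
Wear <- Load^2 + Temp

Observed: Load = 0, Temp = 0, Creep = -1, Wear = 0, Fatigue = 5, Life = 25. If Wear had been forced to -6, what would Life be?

163

Under do(Wear=-6), the mechanism Wear <- Load^2 + Temp is discarded; Wear is fixed at -6.
Fatigue = 3*Wear + 5  [with Wear=-6]  = -13
Life = Fatigue^2 + Wear  [with Fatigue=-13, Wear=-6]  = 163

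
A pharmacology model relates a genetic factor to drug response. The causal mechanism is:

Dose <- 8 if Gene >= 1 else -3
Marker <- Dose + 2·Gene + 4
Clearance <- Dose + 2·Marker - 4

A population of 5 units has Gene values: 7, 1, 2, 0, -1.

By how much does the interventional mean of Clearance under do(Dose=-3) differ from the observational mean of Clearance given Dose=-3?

9.2

Every unit gets Dose=-3 under the intervention. Clearance values become 23, -1, 3, -5, -9; E[Clearance|do(Dose=-3)] = 2.2.
E[Clearance|Dose=-3] averages over only the 2 units with Dose=-3 (Gene = 0, -1): Clearance = -5, -9, mean -7.
Difference = 2.2 − (-7) = 9.2.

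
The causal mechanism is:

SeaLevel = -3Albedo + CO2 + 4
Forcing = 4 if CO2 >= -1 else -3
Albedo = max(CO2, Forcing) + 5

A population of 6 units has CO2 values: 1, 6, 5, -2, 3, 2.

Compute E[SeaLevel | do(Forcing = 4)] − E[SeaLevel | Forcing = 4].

-0.6

Every unit gets Forcing=4 under the intervention. SeaLevel values become -22, -23, -21, -25, -20, -21; E[SeaLevel|do(Forcing=4)] = -22.
Observing Forcing=4 restricts to units where Forcing's equation naturally yields 4: CO2 ∈ {1, 6, 5, 3, 2}. In that subpopulation SeaLevel = -22, -23, -21, -20, -21, mean -21.4.
Difference = -22 − (-21.4) = -0.6.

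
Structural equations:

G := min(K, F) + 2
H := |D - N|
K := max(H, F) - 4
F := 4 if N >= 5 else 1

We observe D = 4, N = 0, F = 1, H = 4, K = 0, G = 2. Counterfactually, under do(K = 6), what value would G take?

3

The intervention breaks the incoming arrows to K: K := max(H, F) - 4 no longer applies, and K = 6.
F = 4 if N >= 5 else 1  [with N=0]  = 1
G = min(K, F) + 2  [with K=6, F=1]  = 3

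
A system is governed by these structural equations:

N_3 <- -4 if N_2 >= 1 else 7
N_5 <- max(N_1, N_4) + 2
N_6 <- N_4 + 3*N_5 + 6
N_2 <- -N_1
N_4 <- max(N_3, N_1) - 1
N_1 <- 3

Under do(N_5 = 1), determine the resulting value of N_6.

15

The intervention breaks the incoming arrows to N_5: N_5 <- max(N_1, N_4) + 2 no longer applies, and N_5 = 1.
N_2 = -N_1  [with N_1=3]  = -3
N_3 = -4 if N_2 >= 1 else 7  [with N_2=-3]  = 7
N_4 = max(N_3, N_1) - 1  [with N_3=7, N_1=3]  = 6
N_6 = N_4 + 3*N_5 + 6  [with N_4=6, N_5=1]  = 15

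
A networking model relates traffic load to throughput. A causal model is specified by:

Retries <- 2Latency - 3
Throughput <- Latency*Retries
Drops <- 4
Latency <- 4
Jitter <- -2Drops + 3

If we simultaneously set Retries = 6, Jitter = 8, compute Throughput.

Setting Retries = 6, Jitter = 8 by intervention discards those variables' equations.
Throughput = Latency*Retries  [with Latency=4, Retries=6]  = 24

24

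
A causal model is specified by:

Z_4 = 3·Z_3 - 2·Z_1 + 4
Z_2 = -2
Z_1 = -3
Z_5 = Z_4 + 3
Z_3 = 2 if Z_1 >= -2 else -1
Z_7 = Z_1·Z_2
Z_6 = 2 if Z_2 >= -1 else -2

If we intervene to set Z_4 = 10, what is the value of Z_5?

Intervening sets Z_4 = 10 and removes its equation (Z_4 = 3·Z_3 - 2·Z_1 + 4).
Z_5 = Z_4 + 3  [with Z_4=10]  = 13

13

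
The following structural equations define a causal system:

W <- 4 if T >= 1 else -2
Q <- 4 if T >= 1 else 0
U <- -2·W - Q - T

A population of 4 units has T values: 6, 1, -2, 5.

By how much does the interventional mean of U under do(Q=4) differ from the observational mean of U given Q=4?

The intervention sets Q=4 in all 4 units regardless of T. Recomputing U per unit gives -18, -13, 2, -17; average -11.5.
Observing Q=4 restricts to units where Q's equation naturally yields 4: T ∈ {6, 1, 5}. In that subpopulation U = -18, -13, -17, mean -16.
Difference = -11.5 − (-16) = 4.5.

4.5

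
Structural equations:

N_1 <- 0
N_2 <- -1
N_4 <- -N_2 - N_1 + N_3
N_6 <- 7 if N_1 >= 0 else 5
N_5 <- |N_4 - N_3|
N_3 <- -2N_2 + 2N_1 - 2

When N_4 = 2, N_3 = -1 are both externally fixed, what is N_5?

The joint intervention fixes N_4 = 2, N_3 = -1, removing each variable's own equation.
N_5 = |N_4 - N_3|  [with N_4=2, N_3=-1]  = 3

3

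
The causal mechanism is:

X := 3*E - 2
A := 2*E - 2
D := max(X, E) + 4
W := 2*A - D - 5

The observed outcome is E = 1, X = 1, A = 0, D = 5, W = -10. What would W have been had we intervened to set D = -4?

-1

Intervening sets D = -4 and removes its equation (D := max(X, E) + 4).
A = 2*E - 2  [with E=1]  = 0
W = 2*A - D - 5  [with A=0, D=-4]  = -1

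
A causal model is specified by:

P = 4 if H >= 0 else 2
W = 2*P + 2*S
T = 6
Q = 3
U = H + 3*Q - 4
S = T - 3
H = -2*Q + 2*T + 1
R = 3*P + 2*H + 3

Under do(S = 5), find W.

Under do(S=5), the mechanism S = T - 3 is discarded; S is fixed at 5.
H = -2*Q + 2*T + 1  [with Q=3, T=6]  = 7
P = 4 if H >= 0 else 2  [with H=7]  = 4
W = 2*P + 2*S  [with P=4, S=5]  = 18

18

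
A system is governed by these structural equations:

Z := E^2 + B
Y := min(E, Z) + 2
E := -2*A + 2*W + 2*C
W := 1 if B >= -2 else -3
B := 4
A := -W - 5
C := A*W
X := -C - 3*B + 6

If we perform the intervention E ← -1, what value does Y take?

do(E=-1) replaces the equation E := -2*A + 2*W + 2*C with the constant E = -1.
Z = E^2 + B  [with E=-1, B=4]  = 5
Y = min(E, Z) + 2  [with E=-1, Z=5]  = 1

1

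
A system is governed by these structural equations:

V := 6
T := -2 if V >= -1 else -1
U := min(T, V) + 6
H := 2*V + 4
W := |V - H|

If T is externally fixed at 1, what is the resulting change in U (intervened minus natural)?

3

The intervention breaks the incoming arrows to T: T := -2 if V >= -1 else -1 no longer applies, and T = 1.
U = min(T, V) + 6  [with T=1, V=6]  = 7
Without intervention: T = -2 if V >= -1 else -1  [with V=6]  = -2; U = min(T, V) + 6  [with T=-2, V=6]  = 4.
Change = 7 − 4 = 3.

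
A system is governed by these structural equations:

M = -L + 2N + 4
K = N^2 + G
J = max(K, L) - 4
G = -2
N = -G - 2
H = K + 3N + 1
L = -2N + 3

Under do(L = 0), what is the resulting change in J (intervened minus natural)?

Under do(L=0), the mechanism L = -2N + 3 is discarded; L is fixed at 0.
N = -G - 2  [with G=-2]  = 0
K = N^2 + G  [with N=0, G=-2]  = -2
J = max(K, L) - 4  [with K=-2, L=0]  = -4
Without intervention: N = -G - 2  [with G=-2]  = 0; K = N^2 + G  [with N=0, G=-2]  = -2; L = -2N + 3  [with N=0]  = 3; J = max(K, L) - 4  [with K=-2, L=3]  = -1.
Change = -4 − (-1) = -3.

-3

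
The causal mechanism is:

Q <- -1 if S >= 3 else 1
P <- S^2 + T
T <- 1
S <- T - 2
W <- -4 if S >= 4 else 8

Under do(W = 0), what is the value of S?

-1

The intervention breaks the incoming arrows to W: W <- -4 if S >= 4 else 8 no longer applies, and W = 0.
Since S is not a descendant of the intervened variable, it is unaffected.
S = T - 2  [with T=1]  = -1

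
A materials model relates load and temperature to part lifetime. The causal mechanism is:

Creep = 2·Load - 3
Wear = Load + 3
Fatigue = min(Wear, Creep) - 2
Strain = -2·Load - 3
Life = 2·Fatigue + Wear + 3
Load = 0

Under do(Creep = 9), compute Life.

8

The intervention breaks the incoming arrows to Creep: Creep = 2·Load - 3 no longer applies, and Creep = 9.
Wear = Load + 3  [with Load=0]  = 3
Fatigue = min(Wear, Creep) - 2  [with Wear=3, Creep=9]  = 1
Life = 2·Fatigue + Wear + 3  [with Fatigue=1, Wear=3]  = 8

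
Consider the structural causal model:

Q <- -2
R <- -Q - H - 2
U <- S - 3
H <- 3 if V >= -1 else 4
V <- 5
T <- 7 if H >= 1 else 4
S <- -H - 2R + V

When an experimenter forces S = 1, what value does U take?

Under do(S=1), the mechanism S <- -H - 2R + V is discarded; S is fixed at 1.
U = S - 3  [with S=1]  = -2

-2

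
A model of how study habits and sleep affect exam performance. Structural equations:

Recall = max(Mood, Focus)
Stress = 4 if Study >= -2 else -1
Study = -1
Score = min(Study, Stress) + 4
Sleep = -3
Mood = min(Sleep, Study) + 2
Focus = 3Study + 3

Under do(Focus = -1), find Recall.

-1

The intervention breaks the incoming arrows to Focus: Focus = 3Study + 3 no longer applies, and Focus = -1.
Mood = min(Sleep, Study) + 2  [with Sleep=-3, Study=-1]  = -1
Recall = max(Mood, Focus)  [with Mood=-1, Focus=-1]  = -1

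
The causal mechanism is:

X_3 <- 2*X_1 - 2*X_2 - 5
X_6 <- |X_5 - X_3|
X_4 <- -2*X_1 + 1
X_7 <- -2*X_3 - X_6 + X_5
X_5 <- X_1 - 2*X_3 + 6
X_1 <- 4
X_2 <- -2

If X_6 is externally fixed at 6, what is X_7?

Intervening sets X_6 = 6 and removes its equation (X_6 <- |X_5 - X_3|).
X_3 = 2*X_1 - 2*X_2 - 5  [with X_1=4, X_2=-2]  = 7
X_5 = X_1 - 2*X_3 + 6  [with X_1=4, X_3=7]  = -4
X_7 = -2*X_3 - X_6 + X_5  [with X_3=7, X_6=6, X_5=-4]  = -24

-24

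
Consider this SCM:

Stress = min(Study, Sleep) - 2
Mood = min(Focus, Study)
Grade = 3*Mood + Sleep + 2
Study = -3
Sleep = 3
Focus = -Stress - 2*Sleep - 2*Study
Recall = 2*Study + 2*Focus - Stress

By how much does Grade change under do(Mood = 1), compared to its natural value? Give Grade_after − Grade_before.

Under do(Mood=1), the mechanism Mood = min(Focus, Study) is discarded; Mood is fixed at 1.
Grade = 3*Mood + Sleep + 2  [with Mood=1, Sleep=3]  = 8
Without intervention: Stress = min(Study, Sleep) - 2  [with Study=-3, Sleep=3]  = -5; Focus = -Stress - 2*Sleep - 2*Study  [with Stress=-5, Sleep=3, Study=-3]  = 5; Mood = min(Focus, Study)  [with Focus=5, Study=-3]  = -3; Grade = 3*Mood + Sleep + 2  [with Mood=-3, Sleep=3]  = -4.
Change = 8 − (-4) = 12.

12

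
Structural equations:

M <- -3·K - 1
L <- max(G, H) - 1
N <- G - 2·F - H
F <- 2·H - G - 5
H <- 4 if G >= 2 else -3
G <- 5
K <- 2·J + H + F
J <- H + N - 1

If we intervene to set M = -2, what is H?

4

The intervention breaks the incoming arrows to M: M <- -3·K - 1 no longer applies, and M = -2.
H is not downstream of the intervention, so its value is determined by the original equations.
H = 4 if G >= 2 else -3  [with G=5]  = 4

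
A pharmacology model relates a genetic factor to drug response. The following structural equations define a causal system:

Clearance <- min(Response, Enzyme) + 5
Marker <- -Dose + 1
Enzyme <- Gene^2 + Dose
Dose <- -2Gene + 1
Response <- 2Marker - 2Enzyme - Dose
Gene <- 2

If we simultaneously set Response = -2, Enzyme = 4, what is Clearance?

The joint intervention fixes Response = -2, Enzyme = 4, removing each variable's own equation.
Clearance = min(Response, Enzyme) + 5  [with Response=-2, Enzyme=4]  = 3

3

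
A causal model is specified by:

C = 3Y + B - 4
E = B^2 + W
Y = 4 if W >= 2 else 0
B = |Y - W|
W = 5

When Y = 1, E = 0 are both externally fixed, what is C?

3

Setting Y = 1, E = 0 by intervention discards those variables' equations.
B = |Y - W|  [with Y=1, W=5]  = 4
C = 3Y + B - 4  [with Y=1, B=4]  = 3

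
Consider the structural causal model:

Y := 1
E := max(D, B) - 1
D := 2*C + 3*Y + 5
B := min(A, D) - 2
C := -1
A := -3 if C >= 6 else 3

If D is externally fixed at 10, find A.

Under do(D=10), the mechanism D := 2*C + 3*Y + 5 is discarded; D is fixed at 10.
Since A is not a descendant of the intervened variable, it is unaffected.
A = -3 if C >= 6 else 3  [with C=-1]  = 3

3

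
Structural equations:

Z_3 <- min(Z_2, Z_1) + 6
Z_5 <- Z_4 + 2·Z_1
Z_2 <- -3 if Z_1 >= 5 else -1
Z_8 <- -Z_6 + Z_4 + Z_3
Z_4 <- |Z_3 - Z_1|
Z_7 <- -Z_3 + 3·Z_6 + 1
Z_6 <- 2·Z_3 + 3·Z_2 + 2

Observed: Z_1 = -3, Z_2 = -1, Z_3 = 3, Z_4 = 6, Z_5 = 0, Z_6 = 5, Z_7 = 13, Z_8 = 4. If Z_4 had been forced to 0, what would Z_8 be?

do(Z_4=0) replaces the equation Z_4 <- |Z_3 - Z_1| with the constant Z_4 = 0.
Z_2 = -3 if Z_1 >= 5 else -1  [with Z_1=-3]  = -1
Z_3 = min(Z_2, Z_1) + 6  [with Z_2=-1, Z_1=-3]  = 3
Z_6 = 2·Z_3 + 3·Z_2 + 2  [with Z_3=3, Z_2=-1]  = 5
Z_8 = -Z_6 + Z_4 + Z_3  [with Z_6=5, Z_4=0, Z_3=3]  = -2

-2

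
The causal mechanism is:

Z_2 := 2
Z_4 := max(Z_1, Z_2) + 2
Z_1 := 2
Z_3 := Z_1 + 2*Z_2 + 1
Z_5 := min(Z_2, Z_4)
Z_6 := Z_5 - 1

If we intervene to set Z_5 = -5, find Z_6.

The intervention breaks the incoming arrows to Z_5: Z_5 := min(Z_2, Z_4) no longer applies, and Z_5 = -5.
Z_6 = Z_5 - 1  [with Z_5=-5]  = -6

-6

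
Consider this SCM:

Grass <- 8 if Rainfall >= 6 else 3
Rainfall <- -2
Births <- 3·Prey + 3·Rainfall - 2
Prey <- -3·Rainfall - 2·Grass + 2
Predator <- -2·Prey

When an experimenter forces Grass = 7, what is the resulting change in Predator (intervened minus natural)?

16

Under do(Grass=7), the mechanism Grass <- 8 if Rainfall >= 6 else 3 is discarded; Grass is fixed at 7.
Prey = -3·Rainfall - 2·Grass + 2  [with Rainfall=-2, Grass=7]  = -6
Predator = -2·Prey  [with Prey=-6]  = 12
Without intervention: Grass = 8 if Rainfall >= 6 else 3  [with Rainfall=-2]  = 3; Prey = -3·Rainfall - 2·Grass + 2  [with Rainfall=-2, Grass=3]  = 2; Predator = -2·Prey  [with Prey=2]  = -4.
Change = 12 − (-4) = 16.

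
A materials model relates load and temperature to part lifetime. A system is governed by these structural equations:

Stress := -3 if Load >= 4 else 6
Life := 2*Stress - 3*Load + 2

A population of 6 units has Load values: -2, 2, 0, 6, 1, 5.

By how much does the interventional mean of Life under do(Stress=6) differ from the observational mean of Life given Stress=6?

-5.25

Under do(Stress=6), Stress's equation is replaced by Stress=6 for every unit. Per-unit Life: 20, 8, 14, -4, 11, -1. Mean = 8.
Observing Stress=6 restricts to units where Stress's equation naturally yields 6: Load ∈ {-2, 2, 0, 1}. In that subpopulation Life = 20, 8, 14, 11, mean 13.25.
Difference = 8 − 13.25 = -5.25.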